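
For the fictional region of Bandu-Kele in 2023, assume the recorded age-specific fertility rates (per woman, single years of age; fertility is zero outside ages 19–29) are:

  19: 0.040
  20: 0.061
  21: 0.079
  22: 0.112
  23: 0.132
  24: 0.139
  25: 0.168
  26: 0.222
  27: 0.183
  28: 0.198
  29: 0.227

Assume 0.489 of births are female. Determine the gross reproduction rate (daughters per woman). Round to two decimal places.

0.76

Proportion female at birth = 0.489.
Sum of ASFRs = 0.040 + 0.061 + 0.079 + 0.112 + 0.132 + 0.139 + 0.168 + 0.222 + 0.183 + 0.198 + 0.227 = 1.561
TFR = 1.561
GRR = 0.489 × 1.561 = 0.76333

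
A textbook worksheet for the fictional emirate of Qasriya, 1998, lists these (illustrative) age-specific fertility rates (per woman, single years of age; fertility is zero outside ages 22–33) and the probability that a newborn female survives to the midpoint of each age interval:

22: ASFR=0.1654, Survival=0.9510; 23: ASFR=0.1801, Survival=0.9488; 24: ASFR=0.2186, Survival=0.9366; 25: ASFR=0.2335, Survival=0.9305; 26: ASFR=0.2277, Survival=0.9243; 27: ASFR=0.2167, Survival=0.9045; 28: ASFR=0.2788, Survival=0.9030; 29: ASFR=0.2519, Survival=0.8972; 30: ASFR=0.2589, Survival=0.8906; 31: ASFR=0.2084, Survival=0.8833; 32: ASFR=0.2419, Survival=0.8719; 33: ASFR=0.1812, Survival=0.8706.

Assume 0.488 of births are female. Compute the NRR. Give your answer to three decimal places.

1.180

Proportion female at birth = 0.488.
Survival-weighted fertility by age (1·fₓ·Sₓ):
  22: 1 × 0.1654 × 0.9510 = 0.15730
  23: 1 × 0.1801 × 0.9488 = 0.17088
  24: 1 × 0.2186 × 0.9366 = 0.20474
  25: 1 × 0.2335 × 0.9305 = 0.21727
  26: 1 × 0.2277 × 0.9243 = 0.21046
  27: 1 × 0.2167 × 0.9045 = 0.19601
  28: 1 × 0.2788 × 0.9030 = 0.25176
  29: 1 × 0.2519 × 0.8972 = 0.22600
  30: 1 × 0.2589 × 0.8906 = 0.23058
  31: 1 × 0.2084 × 0.8833 = 0.18408
  32: 1 × 0.2419 × 0.8719 = 0.21091
  33: 1 × 0.1812 × 0.8706 = 0.15775
Sum = 2.41774
NRR = 0.488 × 2.41774 = 1.17986
An NRR exceeding 1 indicates intrinsic growth under these rates.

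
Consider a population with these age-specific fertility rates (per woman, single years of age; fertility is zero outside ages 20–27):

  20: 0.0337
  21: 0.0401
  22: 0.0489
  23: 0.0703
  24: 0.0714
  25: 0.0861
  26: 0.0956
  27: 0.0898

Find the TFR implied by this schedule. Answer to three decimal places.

0.536

Sum of ASFRs = 0.0337 + 0.0401 + 0.0489 + 0.0703 + 0.0714 + 0.0861 + 0.0956 + 0.0898 = 0.5359
TFR = 0.5359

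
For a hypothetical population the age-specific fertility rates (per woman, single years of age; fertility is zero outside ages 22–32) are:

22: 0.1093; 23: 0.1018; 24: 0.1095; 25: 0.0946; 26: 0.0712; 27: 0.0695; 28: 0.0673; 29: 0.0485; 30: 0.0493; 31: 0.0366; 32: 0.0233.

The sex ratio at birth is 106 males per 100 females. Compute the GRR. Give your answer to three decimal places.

0.379

Proportion female at birth = 100 / (100 + 106) = 0.48544.
Sum of ASFRs = 0.1093 + 0.1018 + 0.1095 + 0.0946 + 0.0712 + 0.0695 + 0.0673 + 0.0485 + 0.0493 + 0.0366 + 0.0233 = 0.7809
TFR = 0.7809
GRR = 0.48544 × 0.7809 = 0.37908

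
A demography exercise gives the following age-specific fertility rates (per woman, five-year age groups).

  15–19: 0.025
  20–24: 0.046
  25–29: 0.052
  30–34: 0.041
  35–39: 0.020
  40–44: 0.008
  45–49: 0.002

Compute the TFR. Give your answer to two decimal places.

Sum of ASFRs = 0.025 + 0.046 + 0.052 + 0.041 + 0.020 + 0.008 + 0.002 = 0.194
TFR = 5 × 0.194 = 0.97

0.97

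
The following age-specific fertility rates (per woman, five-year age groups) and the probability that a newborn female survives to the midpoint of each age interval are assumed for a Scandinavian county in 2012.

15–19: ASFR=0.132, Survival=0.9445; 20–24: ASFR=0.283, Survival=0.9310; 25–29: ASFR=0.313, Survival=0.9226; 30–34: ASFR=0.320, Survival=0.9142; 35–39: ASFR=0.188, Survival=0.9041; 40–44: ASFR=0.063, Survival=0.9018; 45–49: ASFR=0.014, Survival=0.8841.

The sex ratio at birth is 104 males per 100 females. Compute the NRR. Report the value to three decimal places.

2.962

Proportion female at birth = 100 / (100 + 104) = 0.49020.
Weighting each age-specific rate by interval width and survival:
  15–19: 5 × 0.132 × 0.9445 = 0.62337
  20–24: 5 × 0.283 × 0.9310 = 1.31737
  25–29: 5 × 0.313 × 0.9226 = 1.44387
  30–34: 5 × 0.320 × 0.9142 = 1.46272
  35–39: 5 × 0.188 × 0.9041 = 0.84985
  40–44: 5 × 0.063 × 0.9018 = 0.28407
  45–49: 5 × 0.014 × 0.8841 = 0.06189
Sum = 6.04314
NRR = 0.49020 × 6.04314 = 2.96235
With NRR above 1 the population is above replacement fertility.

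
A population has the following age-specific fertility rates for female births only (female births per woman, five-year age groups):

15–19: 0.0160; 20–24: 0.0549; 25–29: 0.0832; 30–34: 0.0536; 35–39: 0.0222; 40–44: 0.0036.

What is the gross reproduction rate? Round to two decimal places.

Sum of female ASFRs = 0.0160 + 0.0549 + 0.0832 + 0.0536 + 0.0222 + 0.0036 = 0.2335
GRR = 5 × 0.2335 = 1.1675

1.17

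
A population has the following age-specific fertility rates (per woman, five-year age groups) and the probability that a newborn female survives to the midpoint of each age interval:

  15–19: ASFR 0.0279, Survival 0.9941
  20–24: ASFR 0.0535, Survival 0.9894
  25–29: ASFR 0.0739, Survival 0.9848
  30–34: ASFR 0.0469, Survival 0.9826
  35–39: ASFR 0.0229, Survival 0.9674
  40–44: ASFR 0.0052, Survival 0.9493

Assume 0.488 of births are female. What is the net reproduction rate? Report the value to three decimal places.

0.553

Proportion female at birth = 0.488.
Per-age-group product (5 × ASFR × survival probability):
  15–19: 5 × 0.0279 × 0.9941 = 0.13868
  20–24: 5 × 0.0535 × 0.9894 = 0.26466
  25–29: 5 × 0.0739 × 0.9848 = 0.36388
  30–34: 5 × 0.0469 × 0.9826 = 0.23042
  35–39: 5 × 0.0229 × 0.9674 = 0.11077
  40–44: 5 × 0.0052 × 0.9493 = 0.02468
Sum = 1.13309
NRR = 0.488 × 1.13309 = 0.55295
With NRR below 1 the population is below replacement fertility.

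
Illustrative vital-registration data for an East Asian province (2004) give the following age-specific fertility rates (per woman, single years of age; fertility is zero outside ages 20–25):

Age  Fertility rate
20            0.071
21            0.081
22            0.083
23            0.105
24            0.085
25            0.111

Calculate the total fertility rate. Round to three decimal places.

Sum of ASFRs = 0.071 + 0.081 + 0.083 + 0.105 + 0.085 + 0.111 = 0.536
TFR = 0.536

0.536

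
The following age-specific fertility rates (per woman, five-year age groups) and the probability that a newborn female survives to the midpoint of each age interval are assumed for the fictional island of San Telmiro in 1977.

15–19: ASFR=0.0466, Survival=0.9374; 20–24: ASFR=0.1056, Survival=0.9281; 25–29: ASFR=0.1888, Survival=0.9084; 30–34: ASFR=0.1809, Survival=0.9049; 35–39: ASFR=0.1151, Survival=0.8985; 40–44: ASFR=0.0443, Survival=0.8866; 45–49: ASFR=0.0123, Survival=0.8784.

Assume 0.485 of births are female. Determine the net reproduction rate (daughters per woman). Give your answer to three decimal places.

1.529

Proportion female at birth = 0.485.
Survival-weighted fertility by age (5·fₓ·Sₓ):
  15–19: 5 × 0.0466 × 0.9374 = 0.21841
  20–24: 5 × 0.1056 × 0.9281 = 0.49004
  25–29: 5 × 0.1888 × 0.9084 = 0.85753
  30–34: 5 × 0.1809 × 0.9049 = 0.81848
  35–39: 5 × 0.1151 × 0.8985 = 0.51709
  40–44: 5 × 0.0443 × 0.8866 = 0.19638
  45–49: 5 × 0.0123 × 0.8784 = 0.05402
Sum = 3.15195
NRR = 0.485 × 3.15195 = 1.52870
With NRR above 1 the population is above replacement fertility.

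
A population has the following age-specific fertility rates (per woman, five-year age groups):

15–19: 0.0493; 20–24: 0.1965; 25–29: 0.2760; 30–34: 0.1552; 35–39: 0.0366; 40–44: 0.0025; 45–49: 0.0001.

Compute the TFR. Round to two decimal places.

Sum of ASFRs = 0.0493 + 0.1965 + 0.2760 + 0.1552 + 0.0366 + 0.0025 + 0.0001 = 0.7162
TFR = 5 × 0.7162 = 3.581

3.58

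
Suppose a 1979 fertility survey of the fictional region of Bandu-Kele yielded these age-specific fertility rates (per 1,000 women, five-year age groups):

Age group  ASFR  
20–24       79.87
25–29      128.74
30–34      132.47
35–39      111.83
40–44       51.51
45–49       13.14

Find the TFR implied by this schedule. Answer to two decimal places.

Sum of ASFRs = 79.87 + 128.74 + 132.47 + 111.83 + 51.51 + 13.14 = 517.56
TFR = 5 × 517.56 / 1000 = 2.5878

2.59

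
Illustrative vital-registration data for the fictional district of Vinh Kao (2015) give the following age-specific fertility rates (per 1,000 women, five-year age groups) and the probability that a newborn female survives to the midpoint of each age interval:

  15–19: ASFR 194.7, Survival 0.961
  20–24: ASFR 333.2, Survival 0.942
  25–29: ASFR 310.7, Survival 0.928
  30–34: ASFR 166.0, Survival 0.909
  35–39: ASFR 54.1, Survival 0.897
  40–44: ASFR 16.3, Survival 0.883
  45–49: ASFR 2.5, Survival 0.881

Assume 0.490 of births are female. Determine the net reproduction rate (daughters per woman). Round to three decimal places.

Proportion female at birth = 0.490.
Weighting each age-specific rate by interval width and survival:
  15–19: 5 × 194.7/1000 × 0.961 = 0.93553
  20–24: 5 × 333.2/1000 × 0.942 = 1.56937
  25–29: 5 × 310.7/1000 × 0.928 = 1.44165
  30–34: 5 × 166.0/1000 × 0.909 = 0.75447
  35–39: 5 × 54.1/1000 × 0.897 = 0.24264
  40–44: 5 × 16.3/1000 × 0.883 = 0.07196
  45–49: 5 × 2.5/1000 × 0.881 = 0.01101
Sum = 5.02663
NRR = 0.490 × 5.02663 = 2.46305
With NRR above 1 the population is above replacement fertility.

2.463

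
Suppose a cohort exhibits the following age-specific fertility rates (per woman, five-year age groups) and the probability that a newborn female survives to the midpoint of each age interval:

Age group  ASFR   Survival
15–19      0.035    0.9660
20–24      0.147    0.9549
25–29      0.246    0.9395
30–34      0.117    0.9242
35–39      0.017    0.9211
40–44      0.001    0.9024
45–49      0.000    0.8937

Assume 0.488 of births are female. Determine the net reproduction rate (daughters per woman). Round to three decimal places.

1.293

Proportion female at birth = 0.488.
Each age group contributes 5 × ASFR × survival:
  15–19: 5 × 0.035 × 0.9660 = 0.16905
  20–24: 5 × 0.147 × 0.9549 = 0.70185
  25–29: 5 × 0.246 × 0.9395 = 1.15559
  30–34: 5 × 0.117 × 0.9242 = 0.54066
  35–39: 5 × 0.017 × 0.9211 = 0.07829
  40–44: 5 × 0.001 × 0.9024 = 0.00451
  45–49: 5 × 0.000 × 0.8937 = 0.00000
Sum = 2.64995
NRR = 0.488 × 2.64995 = 1.29318
An NRR exceeding 1 indicates intrinsic growth under these rates.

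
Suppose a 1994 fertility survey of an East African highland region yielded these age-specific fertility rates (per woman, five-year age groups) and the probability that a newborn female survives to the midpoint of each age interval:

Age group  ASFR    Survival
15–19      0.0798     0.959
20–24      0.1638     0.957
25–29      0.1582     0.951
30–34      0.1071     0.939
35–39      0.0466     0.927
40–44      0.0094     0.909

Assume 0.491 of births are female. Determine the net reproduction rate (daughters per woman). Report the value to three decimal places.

Proportion female at birth = 0.491.
Each age group contributes 5 × ASFR × survival:
  15–19: 5 × 0.0798 × 0.959 = 0.38264
  20–24: 5 × 0.1638 × 0.957 = 0.78378
  25–29: 5 × 0.1582 × 0.951 = 0.75224
  30–34: 5 × 0.1071 × 0.939 = 0.50283
  35–39: 5 × 0.0466 × 0.927 = 0.21599
  40–44: 5 × 0.0094 × 0.909 = 0.04272
Sum = 2.68020
NRR = 0.491 × 2.68020 = 1.31598
With NRR above 1 the population is above replacement fertility.

1.316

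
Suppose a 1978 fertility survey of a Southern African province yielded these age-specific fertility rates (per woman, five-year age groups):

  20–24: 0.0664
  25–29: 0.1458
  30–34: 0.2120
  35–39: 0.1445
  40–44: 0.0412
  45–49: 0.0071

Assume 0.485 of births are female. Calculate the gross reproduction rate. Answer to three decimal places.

Proportion female at birth = 0.485.
Sum of ASFRs = 0.0664 + 0.1458 + 0.2120 + 0.1445 + 0.0412 + 0.0071 = 0.6170
TFR = 5 × 0.6170 = 3.085
GRR = 0.485 × 3.085 = 1.49623

1.496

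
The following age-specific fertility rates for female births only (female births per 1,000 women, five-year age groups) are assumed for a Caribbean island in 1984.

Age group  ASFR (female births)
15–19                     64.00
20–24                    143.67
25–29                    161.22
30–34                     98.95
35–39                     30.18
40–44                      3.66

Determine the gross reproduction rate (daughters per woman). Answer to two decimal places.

2.51

Sum of female ASFRs = 64.00 + 143.67 + 161.22 + 98.95 + 30.18 + 3.66 = 501.68
GRR = 5 × 501.68 / 1000 = 2.5084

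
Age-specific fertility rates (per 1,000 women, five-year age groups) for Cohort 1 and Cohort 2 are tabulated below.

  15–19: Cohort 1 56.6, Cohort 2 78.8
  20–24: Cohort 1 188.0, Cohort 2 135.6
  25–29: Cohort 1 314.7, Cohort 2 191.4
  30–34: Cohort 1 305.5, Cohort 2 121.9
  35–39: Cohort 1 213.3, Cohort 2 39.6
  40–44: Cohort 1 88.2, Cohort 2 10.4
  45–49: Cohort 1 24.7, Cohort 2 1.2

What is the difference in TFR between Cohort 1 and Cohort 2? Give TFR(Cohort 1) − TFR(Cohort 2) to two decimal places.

3.06

Cohort 1:
  Sum of ASFRs = 56.6 + 188.0 + 314.7 + 305.5 + 213.3 + 88.2 + 24.7 = 1191.0
  TFR = 5 × 1191.0 / 1000 = 5.955
Cohort 2:
  Sum of ASFRs = 78.8 + 135.6 + 191.4 + 121.9 + 39.6 + 10.4 + 1.2 = 578.9
  TFR = 5 × 578.9 / 1000 = 2.8945
Difference = 5.955 − 2.8945 = 3.0605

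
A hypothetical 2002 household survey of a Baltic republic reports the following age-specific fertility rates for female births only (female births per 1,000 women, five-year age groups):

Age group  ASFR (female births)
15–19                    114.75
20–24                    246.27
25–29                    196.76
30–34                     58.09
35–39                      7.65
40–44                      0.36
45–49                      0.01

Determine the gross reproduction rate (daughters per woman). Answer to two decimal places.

Sum of female ASFRs = 114.75 + 246.27 + 196.76 + 58.09 + 7.65 + 0.36 + 0.01 = 623.89
GRR = 5 × 623.89 / 1000 = 3.11945

3.12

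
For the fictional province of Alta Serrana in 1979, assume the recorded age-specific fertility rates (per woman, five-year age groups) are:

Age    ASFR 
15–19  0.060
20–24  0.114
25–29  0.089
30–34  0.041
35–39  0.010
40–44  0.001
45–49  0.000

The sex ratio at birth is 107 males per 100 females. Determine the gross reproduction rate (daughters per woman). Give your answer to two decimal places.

Proportion female at birth = 100 / (100 + 107) = 0.48309.
Sum of ASFRs = 0.060 + 0.114 + 0.089 + 0.041 + 0.010 + 0.001 + 0.000 = 0.315
TFR = 5 × 0.315 = 1.575
GRR = 0.48309 × 1.575 = 0.76087

0.76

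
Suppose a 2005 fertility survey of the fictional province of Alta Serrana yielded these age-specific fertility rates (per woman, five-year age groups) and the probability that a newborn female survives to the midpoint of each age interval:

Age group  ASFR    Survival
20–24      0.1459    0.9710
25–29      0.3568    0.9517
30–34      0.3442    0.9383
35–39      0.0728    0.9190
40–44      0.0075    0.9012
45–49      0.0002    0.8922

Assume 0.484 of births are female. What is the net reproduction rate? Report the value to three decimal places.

Proportion female at birth = 0.484.
Survival-weighted fertility by age (5·fₓ·Sₓ):
  20–24: 5 × 0.1459 × 0.9710 = 0.70834
  25–29: 5 × 0.3568 × 0.9517 = 1.69783
  30–34: 5 × 0.3442 × 0.9383 = 1.61481
  35–39: 5 × 0.0728 × 0.9190 = 0.33452
  40–44: 5 × 0.0075 × 0.9012 = 0.03380
  45–49: 5 × 0.0002 × 0.8922 = 0.00089
Sum = 4.39019
NRR = 0.484 × 4.39019 = 2.12485
With NRR above 1 the population is above replacement fertility.

2.125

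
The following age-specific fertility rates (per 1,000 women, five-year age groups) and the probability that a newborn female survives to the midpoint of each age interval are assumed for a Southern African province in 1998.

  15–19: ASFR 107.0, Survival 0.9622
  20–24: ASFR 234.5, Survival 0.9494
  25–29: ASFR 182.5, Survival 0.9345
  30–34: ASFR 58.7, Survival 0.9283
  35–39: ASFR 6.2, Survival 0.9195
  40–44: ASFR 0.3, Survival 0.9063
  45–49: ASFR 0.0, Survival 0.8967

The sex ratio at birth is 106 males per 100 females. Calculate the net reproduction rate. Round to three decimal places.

Proportion female at birth = 100 / (100 + 106) = 0.48544.
Each age group contributes 5 × ASFR × survival:
  15–19: 5 × 107.0/1000 × 0.9622 = 0.51478
  20–24: 5 × 234.5/1000 × 0.9494 = 1.11317
  25–29: 5 × 182.5/1000 × 0.9345 = 0.85273
  30–34: 5 × 58.7/1000 × 0.9283 = 0.27246
  35–39: 5 × 6.2/1000 × 0.9195 = 0.02850
  40–44: 5 × 0.3/1000 × 0.9063 = 0.00136
  45–49: 5 × 0.0/1000 × 0.8967 = 0.00000
Sum = 2.78300
NRR = 0.48544 × 2.78300 = 1.35098

1.351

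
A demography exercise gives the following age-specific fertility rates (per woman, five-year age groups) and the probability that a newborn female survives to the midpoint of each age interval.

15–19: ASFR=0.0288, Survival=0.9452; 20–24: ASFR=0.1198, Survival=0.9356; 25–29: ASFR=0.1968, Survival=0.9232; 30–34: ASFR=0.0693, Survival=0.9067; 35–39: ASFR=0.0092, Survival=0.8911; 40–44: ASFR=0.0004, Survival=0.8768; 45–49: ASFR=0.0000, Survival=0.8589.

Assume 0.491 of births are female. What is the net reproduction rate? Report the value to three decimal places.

Proportion female at birth = 0.491.
Each age group contributes 5 × ASFR × survival:
  15–19: 5 × 0.0288 × 0.9452 = 0.13611
  20–24: 5 × 0.1198 × 0.9356 = 0.56042
  25–29: 5 × 0.1968 × 0.9232 = 0.90843
  30–34: 5 × 0.0693 × 0.9067 = 0.31417
  35–39: 5 × 0.0092 × 0.8911 = 0.04099
  40–44: 5 × 0.0004 × 0.8768 = 0.00175
  45–49: 5 × 0.0000 × 0.8589 = 0.00000
Sum = 1.96187
NRR = 0.491 × 1.96187 = 0.96328

0.963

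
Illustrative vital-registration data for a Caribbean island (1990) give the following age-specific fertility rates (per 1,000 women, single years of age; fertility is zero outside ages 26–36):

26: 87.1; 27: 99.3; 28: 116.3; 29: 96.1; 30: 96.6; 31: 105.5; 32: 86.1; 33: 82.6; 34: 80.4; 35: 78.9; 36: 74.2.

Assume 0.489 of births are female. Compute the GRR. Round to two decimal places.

0.49

Proportion female at birth = 0.489.
Sum of ASFRs = 87.1 + 99.3 + 116.3 + 96.1 + 96.6 + 105.5 + 86.1 + 82.6 + 80.4 + 78.9 + 74.2 = 1003.1
TFR = 1003.1 / 1000 = 1.0031
GRR = 0.489 × 1.0031 = 0.49052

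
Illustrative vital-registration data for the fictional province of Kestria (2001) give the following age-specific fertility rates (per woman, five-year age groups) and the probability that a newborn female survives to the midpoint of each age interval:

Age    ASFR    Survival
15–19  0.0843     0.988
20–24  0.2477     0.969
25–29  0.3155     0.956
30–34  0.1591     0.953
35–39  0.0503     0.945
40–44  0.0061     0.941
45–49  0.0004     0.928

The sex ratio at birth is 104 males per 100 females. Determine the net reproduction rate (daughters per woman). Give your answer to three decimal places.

Proportion female at birth = 100 / (100 + 104) = 0.49020.
Weighting each age-specific rate by interval width and survival:
  15–19: 5 × 0.0843 × 0.988 = 0.41644
  20–24: 5 × 0.2477 × 0.969 = 1.20011
  25–29: 5 × 0.3155 × 0.956 = 1.50809
  30–34: 5 × 0.1591 × 0.953 = 0.75811
  35–39: 5 × 0.0503 × 0.945 = 0.23767
  40–44: 5 × 0.0061 × 0.941 = 0.02870
  45–49: 5 × 0.0004 × 0.928 = 0.00186
Sum = 4.15098
NRR = 0.49020 × 4.15098 = 2.03481

2.035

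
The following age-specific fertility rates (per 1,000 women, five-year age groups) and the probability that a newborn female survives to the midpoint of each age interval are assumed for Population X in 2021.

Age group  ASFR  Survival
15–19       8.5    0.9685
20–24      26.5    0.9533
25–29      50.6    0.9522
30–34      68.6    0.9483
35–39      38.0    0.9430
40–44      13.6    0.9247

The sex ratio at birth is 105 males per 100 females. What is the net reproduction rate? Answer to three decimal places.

Proportion female at birth = 100 / (100 + 105) = 0.48780.
Each age group contributes 5 × ASFR × survival:
  15–19: 5 × 8.5/1000 × 0.9685 = 0.04116
  20–24: 5 × 26.5/1000 × 0.9533 = 0.12631
  25–29: 5 × 50.6/1000 × 0.9522 = 0.24091
  30–34: 5 × 68.6/1000 × 0.9483 = 0.32527
  35–39: 5 × 38.0/1000 × 0.9430 = 0.17917
  40–44: 5 × 13.6/1000 × 0.9247 = 0.06288
Sum = 0.97570
NRR = 0.48780 × 0.97570 = 0.47595

0.476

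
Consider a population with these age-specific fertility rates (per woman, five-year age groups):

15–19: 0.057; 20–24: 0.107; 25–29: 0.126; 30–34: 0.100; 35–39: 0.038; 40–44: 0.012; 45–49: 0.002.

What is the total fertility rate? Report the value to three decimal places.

Sum of ASFRs = 0.057 + 0.107 + 0.126 + 0.100 + 0.038 + 0.012 + 0.002 = 0.442
TFR = 5 × 0.442 = 2.21

2.210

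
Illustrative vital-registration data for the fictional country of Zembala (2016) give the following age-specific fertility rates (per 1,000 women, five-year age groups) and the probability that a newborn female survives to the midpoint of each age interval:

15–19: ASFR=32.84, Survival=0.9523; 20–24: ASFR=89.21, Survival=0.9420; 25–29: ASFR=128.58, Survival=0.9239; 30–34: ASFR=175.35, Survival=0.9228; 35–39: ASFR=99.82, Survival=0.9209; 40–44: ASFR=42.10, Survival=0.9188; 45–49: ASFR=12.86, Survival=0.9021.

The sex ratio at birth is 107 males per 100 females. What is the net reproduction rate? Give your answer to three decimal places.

1.300

Proportion female at birth = 100 / (100 + 107) = 0.48309.
Each age group contributes 5 × ASFR × survival:
  15–19: 5 × 32.84/1000 × 0.9523 = 0.15637
  20–24: 5 × 89.21/1000 × 0.9420 = 0.42018
  25–29: 5 × 128.58/1000 × 0.9239 = 0.59398
  30–34: 5 × 175.35/1000 × 0.9228 = 0.80906
  35–39: 5 × 99.82/1000 × 0.9209 = 0.45962
  40–44: 5 × 42.10/1000 × 0.9188 = 0.19341
  45–49: 5 × 12.86/1000 × 0.9021 = 0.05801
Sum = 2.69063
NRR = 0.48309 × 2.69063 = 1.29982
With NRR above 1 the population is above replacement fertility.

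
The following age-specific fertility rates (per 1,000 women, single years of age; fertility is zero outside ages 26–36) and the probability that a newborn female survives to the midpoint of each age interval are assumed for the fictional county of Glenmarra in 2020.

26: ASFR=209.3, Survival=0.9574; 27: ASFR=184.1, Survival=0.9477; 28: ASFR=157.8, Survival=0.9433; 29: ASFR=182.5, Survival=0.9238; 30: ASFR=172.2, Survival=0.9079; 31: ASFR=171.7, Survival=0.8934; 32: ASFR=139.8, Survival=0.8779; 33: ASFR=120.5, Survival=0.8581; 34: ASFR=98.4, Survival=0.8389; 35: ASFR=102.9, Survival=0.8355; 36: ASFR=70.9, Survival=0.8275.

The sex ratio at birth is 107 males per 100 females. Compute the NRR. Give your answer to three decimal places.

0.703

Proportion female at birth = 100 / (100 + 107) = 0.48309.
Survival-weighted fertility by age (1·fₓ·Sₓ):
  26: 1 × 209.3/1000 × 0.9574 = 0.20038
  27: 1 × 184.1/1000 × 0.9477 = 0.17447
  28: 1 × 157.8/1000 × 0.9433 = 0.14885
  29: 1 × 182.5/1000 × 0.9238 = 0.16859
  30: 1 × 172.2/1000 × 0.9079 = 0.15634
  31: 1 × 171.7/1000 × 0.8934 = 0.15340
  32: 1 × 139.8/1000 × 0.8779 = 0.12273
  33: 1 × 120.5/1000 × 0.8581 = 0.10340
  34: 1 × 98.4/1000 × 0.8389 = 0.08255
  35: 1 × 102.9/1000 × 0.8355 = 0.08597
  36: 1 × 70.9/1000 × 0.8275 = 0.05867
Sum = 1.45535
NRR = 0.48309 × 1.45535 = 0.70307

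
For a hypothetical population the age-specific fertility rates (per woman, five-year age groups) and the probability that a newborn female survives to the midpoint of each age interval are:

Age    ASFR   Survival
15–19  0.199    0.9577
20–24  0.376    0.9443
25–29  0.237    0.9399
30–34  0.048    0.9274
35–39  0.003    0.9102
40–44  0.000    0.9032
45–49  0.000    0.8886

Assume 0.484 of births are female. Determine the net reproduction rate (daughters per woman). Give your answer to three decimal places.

1.974

Proportion female at birth = 0.484.
Per-age-group product (5 × ASFR × survival probability):
  15–19: 5 × 0.199 × 0.9577 = 0.95291
  20–24: 5 × 0.376 × 0.9443 = 1.77528
  25–29: 5 × 0.237 × 0.9399 = 1.11378
  30–34: 5 × 0.048 × 0.9274 = 0.22258
  35–39: 5 × 0.003 × 0.9102 = 0.01365
  40–44: 5 × 0.000 × 0.9032 = 0.00000
  45–49: 5 × 0.000 × 0.8886 = 0.00000
Sum = 4.07820
NRR = 0.484 × 4.07820 = 1.97385
With NRR above 1 the population is above replacement fertility.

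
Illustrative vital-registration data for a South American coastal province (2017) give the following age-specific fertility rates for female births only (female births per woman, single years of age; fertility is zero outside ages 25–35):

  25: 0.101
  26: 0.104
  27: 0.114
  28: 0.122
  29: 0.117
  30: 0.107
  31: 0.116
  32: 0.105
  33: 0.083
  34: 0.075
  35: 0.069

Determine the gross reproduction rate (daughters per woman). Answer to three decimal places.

1.113

Sum of female ASFRs = 0.101 + 0.104 + 0.114 + 0.122 + 0.117 + 0.107 + 0.116 + 0.105 + 0.083 + 0.075 + 0.069 = 1.113
GRR = 1.113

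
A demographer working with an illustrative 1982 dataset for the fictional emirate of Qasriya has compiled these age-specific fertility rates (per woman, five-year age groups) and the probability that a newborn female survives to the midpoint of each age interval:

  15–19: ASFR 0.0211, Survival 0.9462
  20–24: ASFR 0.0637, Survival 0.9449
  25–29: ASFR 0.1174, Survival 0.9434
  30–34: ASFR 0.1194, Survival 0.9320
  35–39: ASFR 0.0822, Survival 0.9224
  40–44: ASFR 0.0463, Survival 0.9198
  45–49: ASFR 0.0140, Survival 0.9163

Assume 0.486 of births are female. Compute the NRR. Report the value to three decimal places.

Proportion female at birth = 0.486.
Each age group contributes 5 × ASFR × survival:
  15–19: 5 × 0.0211 × 0.9462 = 0.09982
  20–24: 5 × 0.0637 × 0.9449 = 0.30095
  25–29: 5 × 0.1174 × 0.9434 = 0.55378
  30–34: 5 × 0.1194 × 0.9320 = 0.55640
  35–39: 5 × 0.0822 × 0.9224 = 0.37911
  40–44: 5 × 0.0463 × 0.9198 = 0.21293
  45–49: 5 × 0.0140 × 0.9163 = 0.06414
Sum = 2.16713
NRR = 0.486 × 2.16713 = 1.05323
An NRR exceeding 1 indicates intrinsic growth under these rates.

1.053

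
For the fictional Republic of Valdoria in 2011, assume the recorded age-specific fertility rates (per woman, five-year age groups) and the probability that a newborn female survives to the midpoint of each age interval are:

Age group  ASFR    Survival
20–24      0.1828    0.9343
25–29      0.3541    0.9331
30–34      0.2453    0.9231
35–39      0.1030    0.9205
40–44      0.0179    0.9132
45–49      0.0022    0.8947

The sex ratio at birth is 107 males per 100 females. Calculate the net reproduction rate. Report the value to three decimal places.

2.031

Proportion female at birth = 100 / (100 + 107) = 0.48309.
Each age group contributes 5 × ASFR × survival:
  20–24: 5 × 0.1828 × 0.9343 = 0.85395
  25–29: 5 × 0.3541 × 0.9331 = 1.65205
  30–34: 5 × 0.2453 × 0.9231 = 1.13218
  35–39: 5 × 0.1030 × 0.9205 = 0.47406
  40–44: 5 × 0.0179 × 0.9132 = 0.08173
  45–49: 5 × 0.0022 × 0.8947 = 0.00984
Sum = 4.20381
NRR = 0.48309 × 4.20381 = 2.03082
With NRR above 1 the population is above replacement fertility.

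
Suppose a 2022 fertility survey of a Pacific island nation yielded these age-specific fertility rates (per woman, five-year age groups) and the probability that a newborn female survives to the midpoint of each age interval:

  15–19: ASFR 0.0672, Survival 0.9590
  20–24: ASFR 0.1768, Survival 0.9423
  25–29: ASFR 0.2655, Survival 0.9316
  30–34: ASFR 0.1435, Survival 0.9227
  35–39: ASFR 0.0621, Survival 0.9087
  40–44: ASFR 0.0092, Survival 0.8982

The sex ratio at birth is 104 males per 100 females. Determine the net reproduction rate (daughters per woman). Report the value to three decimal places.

1.656

Proportion female at birth = 100 / (100 + 104) = 0.49020.
Per-age-group product (5 × ASFR × survival probability):
  15–19: 5 × 0.0672 × 0.9590 = 0.32222
  20–24: 5 × 0.1768 × 0.9423 = 0.83299
  25–29: 5 × 0.2655 × 0.9316 = 1.23670
  30–34: 5 × 0.1435 × 0.9227 = 0.66204
  35–39: 5 × 0.0621 × 0.9087 = 0.28215
  40–44: 5 × 0.0092 × 0.8982 = 0.04132
Sum = 3.37742
NRR = 0.49020 × 3.37742 = 1.65561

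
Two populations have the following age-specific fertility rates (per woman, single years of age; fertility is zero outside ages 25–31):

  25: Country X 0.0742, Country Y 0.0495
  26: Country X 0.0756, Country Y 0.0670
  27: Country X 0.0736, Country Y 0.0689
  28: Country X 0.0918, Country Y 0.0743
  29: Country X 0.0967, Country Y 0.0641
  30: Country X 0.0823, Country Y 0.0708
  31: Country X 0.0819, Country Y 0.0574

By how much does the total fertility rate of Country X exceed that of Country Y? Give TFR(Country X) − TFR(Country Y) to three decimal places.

0.124

Country X:
  Sum of ASFRs = 0.0742 + 0.0756 + 0.0736 + 0.0918 + 0.0967 + 0.0823 + 0.0819 = 0.5761
  TFR = 0.5761
Country Y:
  Sum of ASFRs = 0.0495 + 0.0670 + 0.0689 + 0.0743 + 0.0641 + 0.0708 + 0.0574 = 0.4520
  TFR = 0.452
Difference = 0.5761 − 0.452 = 0.1241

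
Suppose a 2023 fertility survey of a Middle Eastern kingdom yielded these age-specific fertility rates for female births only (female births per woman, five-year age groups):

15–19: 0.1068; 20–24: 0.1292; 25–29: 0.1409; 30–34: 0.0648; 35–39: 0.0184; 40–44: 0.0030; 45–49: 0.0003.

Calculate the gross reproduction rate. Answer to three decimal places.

2.317

Sum of female ASFRs = 0.1068 + 0.1292 + 0.1409 + 0.0648 + 0.0184 + 0.0030 + 0.0003 = 0.4634
GRR = 5 × 0.4634 = 2.317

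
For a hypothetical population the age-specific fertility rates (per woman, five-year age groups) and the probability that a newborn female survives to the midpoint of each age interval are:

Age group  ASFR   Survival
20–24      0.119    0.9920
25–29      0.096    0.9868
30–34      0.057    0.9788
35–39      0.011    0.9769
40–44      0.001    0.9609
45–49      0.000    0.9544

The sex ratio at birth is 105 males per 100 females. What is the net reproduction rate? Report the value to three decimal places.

Proportion female at birth = 100 / (100 + 105) = 0.48780.
Weighting each age-specific rate by interval width and survival:
  20–24: 5 × 0.119 × 0.9920 = 0.59024
  25–29: 5 × 0.096 × 0.9868 = 0.47366
  30–34: 5 × 0.057 × 0.9788 = 0.27896
  35–39: 5 × 0.011 × 0.9769 = 0.05373
  40–44: 5 × 0.001 × 0.9609 = 0.00480
  45–49: 5 × 0.000 × 0.9544 = 0.00000
Sum = 1.40139
NRR = 0.48780 × 1.40139 = 0.68360

0.684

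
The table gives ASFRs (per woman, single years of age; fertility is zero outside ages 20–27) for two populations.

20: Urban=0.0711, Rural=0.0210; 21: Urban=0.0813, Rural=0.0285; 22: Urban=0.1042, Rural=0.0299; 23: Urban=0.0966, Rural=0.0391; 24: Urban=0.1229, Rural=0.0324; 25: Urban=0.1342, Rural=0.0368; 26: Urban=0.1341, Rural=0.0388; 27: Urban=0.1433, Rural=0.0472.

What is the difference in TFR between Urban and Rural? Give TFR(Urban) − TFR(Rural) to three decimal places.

Urban:
  Sum of ASFRs = 0.0711 + 0.0813 + 0.1042 + 0.0966 + 0.1229 + 0.1342 + 0.1341 + 0.1433 = 0.8877
  TFR = 0.8877
Rural:
  Sum of ASFRs = 0.0210 + 0.0285 + 0.0299 + 0.0391 + 0.0324 + 0.0368 + 0.0388 + 0.0472 = 0.2737
  TFR = 0.2737
Difference = 0.8877 − 0.2737 = 0.614

0.614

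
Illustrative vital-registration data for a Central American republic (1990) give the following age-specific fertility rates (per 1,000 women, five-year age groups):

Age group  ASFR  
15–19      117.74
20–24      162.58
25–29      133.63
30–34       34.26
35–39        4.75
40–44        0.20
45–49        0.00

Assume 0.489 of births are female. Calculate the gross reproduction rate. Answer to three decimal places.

1.108

Proportion female at birth = 0.489.
Sum of ASFRs = 117.74 + 162.58 + 133.63 + 34.26 + 4.75 + 0.20 + 0.00 = 453.16
TFR = 5 × 453.16 / 1000 = 2.2658
GRR = 0.489 × 2.2658 = 1.10798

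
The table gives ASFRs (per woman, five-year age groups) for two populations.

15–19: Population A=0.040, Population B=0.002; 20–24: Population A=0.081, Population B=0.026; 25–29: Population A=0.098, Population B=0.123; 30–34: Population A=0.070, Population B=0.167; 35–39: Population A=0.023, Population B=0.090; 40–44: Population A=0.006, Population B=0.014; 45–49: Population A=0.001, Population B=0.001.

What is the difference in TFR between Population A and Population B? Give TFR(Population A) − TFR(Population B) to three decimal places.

Population A:
  Sum of ASFRs = 0.040 + 0.081 + 0.098 + 0.070 + 0.023 + 0.006 + 0.001 = 0.319
  TFR = 5 × 0.319 = 1.595
Population B:
  Sum of ASFRs = 0.002 + 0.026 + 0.123 + 0.167 + 0.090 + 0.014 + 0.001 = 0.423
  TFR = 5 × 0.423 = 2.115
Difference = 1.595 − 2.115 = -0.52

-0.520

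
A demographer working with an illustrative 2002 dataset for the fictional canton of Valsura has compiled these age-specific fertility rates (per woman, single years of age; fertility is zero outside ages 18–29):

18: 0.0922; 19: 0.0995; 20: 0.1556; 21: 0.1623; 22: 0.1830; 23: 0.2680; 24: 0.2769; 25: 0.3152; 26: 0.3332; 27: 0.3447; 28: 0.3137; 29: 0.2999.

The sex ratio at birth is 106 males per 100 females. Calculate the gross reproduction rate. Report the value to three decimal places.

1.381

Proportion female at birth = 100 / (100 + 106) = 0.48544.
Sum of ASFRs = 0.0922 + 0.0995 + 0.1556 + 0.1623 + 0.1830 + 0.2680 + 0.2769 + 0.3152 + 0.3332 + 0.3447 + 0.3137 + 0.2999 = 2.8442
TFR = 2.8442
GRR = 0.48544 × 2.8442 = 1.38069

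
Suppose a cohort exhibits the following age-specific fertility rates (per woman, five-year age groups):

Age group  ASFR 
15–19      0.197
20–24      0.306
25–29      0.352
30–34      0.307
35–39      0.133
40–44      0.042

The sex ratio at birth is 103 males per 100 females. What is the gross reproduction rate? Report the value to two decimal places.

Proportion female at birth = 100 / (100 + 103) = 0.49261.
Sum of ASFRs = 0.197 + 0.306 + 0.352 + 0.307 + 0.133 + 0.042 = 1.337
TFR = 5 × 1.337 = 6.685
GRR = 0.49261 × 6.685 = 3.29310

3.29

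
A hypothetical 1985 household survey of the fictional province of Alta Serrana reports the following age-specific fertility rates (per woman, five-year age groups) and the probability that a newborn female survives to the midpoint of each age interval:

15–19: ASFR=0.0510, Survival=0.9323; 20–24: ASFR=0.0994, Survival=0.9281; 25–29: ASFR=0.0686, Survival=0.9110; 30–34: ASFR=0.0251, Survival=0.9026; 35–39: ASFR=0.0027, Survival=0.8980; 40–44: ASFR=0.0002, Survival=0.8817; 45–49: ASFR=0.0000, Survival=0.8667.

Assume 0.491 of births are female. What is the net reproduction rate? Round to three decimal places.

Proportion female at birth = 0.491.
Each age group contributes 5 × ASFR × survival:
  15–19: 5 × 0.0510 × 0.9323 = 0.23774
  20–24: 5 × 0.0994 × 0.9281 = 0.46127
  25–29: 5 × 0.0686 × 0.9110 = 0.31247
  30–34: 5 × 0.0251 × 0.9026 = 0.11328
  35–39: 5 × 0.0027 × 0.8980 = 0.01212
  40–44: 5 × 0.0002 × 0.8817 = 0.00088
  45–49: 5 × 0.0000 × 0.8667 = 0.00000
Sum = 1.13776
NRR = 0.491 × 1.13776 = 0.55864
NRR < 1, so the cohort does not fully replace itself.

0.559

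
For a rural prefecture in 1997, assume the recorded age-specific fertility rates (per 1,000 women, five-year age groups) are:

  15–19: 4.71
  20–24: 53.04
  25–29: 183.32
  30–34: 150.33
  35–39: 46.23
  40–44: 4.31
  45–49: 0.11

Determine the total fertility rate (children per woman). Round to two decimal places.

2.21

Sum of ASFRs = 4.71 + 53.04 + 183.32 + 150.33 + 46.23 + 4.31 + 0.11 = 442.05
TFR = 5 × 442.05 / 1000 = 2.21025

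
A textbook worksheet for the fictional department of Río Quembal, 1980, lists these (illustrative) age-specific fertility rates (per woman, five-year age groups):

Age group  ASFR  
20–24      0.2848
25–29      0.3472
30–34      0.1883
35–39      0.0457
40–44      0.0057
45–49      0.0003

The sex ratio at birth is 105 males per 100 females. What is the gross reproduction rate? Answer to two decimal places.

2.13

Proportion female at birth = 100 / (100 + 105) = 0.48780.
Sum of ASFRs = 0.2848 + 0.3472 + 0.1883 + 0.0457 + 0.0057 + 0.0003 = 0.8720
TFR = 5 × 0.8720 = 4.36
GRR = 0.48780 × 4.36 = 2.12681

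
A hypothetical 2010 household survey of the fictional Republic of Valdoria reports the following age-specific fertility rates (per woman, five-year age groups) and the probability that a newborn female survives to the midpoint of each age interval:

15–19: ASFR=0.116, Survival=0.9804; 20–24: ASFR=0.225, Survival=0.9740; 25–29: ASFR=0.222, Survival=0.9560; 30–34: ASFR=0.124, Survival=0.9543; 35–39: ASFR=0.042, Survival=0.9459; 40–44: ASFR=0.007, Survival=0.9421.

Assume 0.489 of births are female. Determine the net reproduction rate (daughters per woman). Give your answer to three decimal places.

Proportion female at birth = 0.489.
Per-age-group product (5 × ASFR × survival probability):
  15–19: 5 × 0.116 × 0.9804 = 0.56863
  20–24: 5 × 0.225 × 0.9740 = 1.09575
  25–29: 5 × 0.222 × 0.9560 = 1.06116
  30–34: 5 × 0.124 × 0.9543 = 0.59167
  35–39: 5 × 0.042 × 0.9459 = 0.19864
  40–44: 5 × 0.007 × 0.9421 = 0.03297
Sum = 3.54882
NRR = 0.489 × 3.54882 = 1.73537

1.735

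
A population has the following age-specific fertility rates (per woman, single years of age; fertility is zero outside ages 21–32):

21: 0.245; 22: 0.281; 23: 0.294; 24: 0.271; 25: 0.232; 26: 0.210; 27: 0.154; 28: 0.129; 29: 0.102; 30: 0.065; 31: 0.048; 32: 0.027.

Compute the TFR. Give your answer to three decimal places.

Sum of ASFRs = 0.245 + 0.281 + 0.294 + 0.271 + 0.232 + 0.210 + 0.154 + 0.129 + 0.102 + 0.065 + 0.048 + 0.027 = 2.058
TFR = 2.058

2.058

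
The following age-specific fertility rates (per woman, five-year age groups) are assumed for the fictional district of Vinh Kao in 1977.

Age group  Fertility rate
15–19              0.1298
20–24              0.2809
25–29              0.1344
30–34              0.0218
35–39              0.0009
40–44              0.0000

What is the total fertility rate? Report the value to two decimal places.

2.84

Sum of ASFRs = 0.1298 + 0.2809 + 0.1344 + 0.0218 + 0.0009 + 0.0000 = 0.5678
TFR = 5 × 0.5678 = 2.839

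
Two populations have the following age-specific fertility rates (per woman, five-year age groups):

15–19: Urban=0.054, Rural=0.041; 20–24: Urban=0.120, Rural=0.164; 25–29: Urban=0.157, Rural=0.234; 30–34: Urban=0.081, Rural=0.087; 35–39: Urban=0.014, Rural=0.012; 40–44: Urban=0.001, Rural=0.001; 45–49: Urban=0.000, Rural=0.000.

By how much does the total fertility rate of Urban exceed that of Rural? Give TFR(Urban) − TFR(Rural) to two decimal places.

Urban:
  Sum of ASFRs = 0.054 + 0.120 + 0.157 + 0.081 + 0.014 + 0.001 + 0.000 = 0.427
  TFR = 5 × 0.427 = 2.135
Rural:
  Sum of ASFRs = 0.041 + 0.164 + 0.234 + 0.087 + 0.012 + 0.001 + 0.000 = 0.539
  TFR = 5 × 0.539 = 2.695
Difference = 2.135 − 2.695 = -0.56

-0.56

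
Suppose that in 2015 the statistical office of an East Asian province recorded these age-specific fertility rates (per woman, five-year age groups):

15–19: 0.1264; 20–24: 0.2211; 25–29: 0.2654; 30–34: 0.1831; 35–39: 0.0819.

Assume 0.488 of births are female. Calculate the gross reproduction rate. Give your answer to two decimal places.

Proportion female at birth = 0.488.
Sum of ASFRs = 0.1264 + 0.2211 + 0.2654 + 0.1831 + 0.0819 = 0.8779
TFR = 5 × 0.8779 = 4.3895
GRR = 0.488 × 4.3895 = 2.14208

2.14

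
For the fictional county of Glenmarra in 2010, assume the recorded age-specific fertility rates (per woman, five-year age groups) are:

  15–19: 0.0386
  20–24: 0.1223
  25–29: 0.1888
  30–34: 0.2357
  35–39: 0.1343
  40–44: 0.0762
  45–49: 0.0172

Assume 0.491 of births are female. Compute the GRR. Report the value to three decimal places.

Proportion female at birth = 0.491.
Sum of ASFRs = 0.0386 + 0.1223 + 0.1888 + 0.2357 + 0.1343 + 0.0762 + 0.0172 = 0.8131
TFR = 5 × 0.8131 = 4.0655
GRR = 0.491 × 4.0655 = 1.99616

1.996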